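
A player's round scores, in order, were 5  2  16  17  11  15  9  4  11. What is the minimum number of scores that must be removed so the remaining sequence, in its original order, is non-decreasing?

Fewest deletions = n − (longest non-decreasing subsequence).
i:      1  2  3  4  5  6  7  8  9
a[i]:   5  2 16 17 11 15  9  4 11
dp:     1  1  2  3  2  3  2  2  3
max dp = 3, so deletions = 9 − 3 = 6.

6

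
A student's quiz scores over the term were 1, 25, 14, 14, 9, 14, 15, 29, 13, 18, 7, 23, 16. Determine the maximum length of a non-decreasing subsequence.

Track the smallest tail for each achievable length (allowing ties):
1 → extends → [1]
25 → extends → [1, 25]
14 → replaces 25 → [1, 14]
14 → extends → [1, 14, 14]
9 → replaces 14 → [1, 9, 14]
14 → extends → [1, 9, 14, 14]
15 → extends → [1, 9, 14, 14, 15]
29 → extends → [1, 9, 14, 14, 15, 29]
13 → replaces 14 → [1, 9, 13, 14, 15, 29]
18 → replaces 29 → [1, 9, 13, 14, 15, 18]
7 → replaces 9 → [1, 7, 13, 14, 15, 18]
23 → extends → [1, 7, 13, 14, 15, 18, 23]
16 → replaces 18 → [1, 7, 13, 14, 15, 16, 23]
Seven tails, so the longest non-decreasing subsequence has length 7 (e.g. 1, 14, 14, 14, 15, 18, 23).

7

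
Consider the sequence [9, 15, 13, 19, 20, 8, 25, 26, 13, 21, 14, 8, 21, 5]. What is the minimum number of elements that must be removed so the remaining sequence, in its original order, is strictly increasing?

Fewest deletions = n − (longest strictly increasing subsequence).
i:      1  2  3  4  5  6  7  8  9 10 11 12 13 14
a[i]:   9 15 13 19 20  8 25 26 13 21 14  8 21  5
dp:     1  2  2  3  4  1  5  6  2  5  3  1  5  1
max dp = 6, so deletions = 14 − 6 = 8.

8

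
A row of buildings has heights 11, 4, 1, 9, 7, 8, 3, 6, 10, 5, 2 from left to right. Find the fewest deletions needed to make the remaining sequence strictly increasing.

7

Fewest deletions = n − (longest strictly increasing subsequence).
i:      1  2  3  4  5  6  7  8  9 10 11
a[i]:  11  4  1  9  7  8  3  6 10  5  2
dp:     1  1  1  2  2  3  2  3  4  3  2
max dp = 4, so deletions = 11 − 4 = 7.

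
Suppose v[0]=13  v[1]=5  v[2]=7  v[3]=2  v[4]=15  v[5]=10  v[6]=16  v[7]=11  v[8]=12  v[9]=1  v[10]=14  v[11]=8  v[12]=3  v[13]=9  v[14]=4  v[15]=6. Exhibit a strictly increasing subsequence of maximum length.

Patience tails give the LIS length; then backtrack through the dp parents:
13 → extends → [13]
5 → replaces 13 → [5]
7 → extends → [5, 7]
2 → replaces 5 → [2, 7]
15 → extends → [2, 7, 15]
10 → replaces 15 → [2, 7, 10]
16 → extends → [2, 7, 10, 16]
11 → replaces 16 → [2, 7, 10, 11]
12 → extends → [2, 7, 10, 11, 12]
1 → replaces 2 → [1, 7, 10, 11, 12]
14 → extends → [1, 7, 10, 11, 12, 14]
8 → replaces 10 → [1, 7, 8, 11, 12, 14]
3 → replaces 7 → [1, 3, 8, 11, 12, 14]
9 → replaces 11 → [1, 3, 8, 9, 12, 14]
4 → replaces 8 → [1, 3, 4, 9, 12, 14]
6 → replaces 9 → [1, 3, 4, 6, 12, 14]
Length 6; one witness is 5, 7, 10, 11, 12, 14.

5, 7, 10, 11, 12, 14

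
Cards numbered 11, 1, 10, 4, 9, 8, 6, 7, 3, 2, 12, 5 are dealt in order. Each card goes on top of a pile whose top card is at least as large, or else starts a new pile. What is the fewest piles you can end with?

Place each on the leftmost legal pile:
11 → new pile 1 (tops now [11])
1 → pile 1 (tops now [1])
10 → new pile 2 (tops now [1, 10])
4 → pile 2 (tops now [1, 4])
9 → new pile 3 (tops now [1, 4, 9])
8 → pile 3 (tops now [1, 4, 8])
6 → pile 3 (tops now [1, 4, 6])
7 → new pile 4 (tops now [1, 4, 6, 7])
3 → pile 2 (tops now [1, 3, 6, 7])
2 → pile 2 (tops now [1, 2, 6, 7])
12 → new pile 5 (tops now [1, 2, 6, 7, 12])
5 → pile 3 (tops now [1, 2, 5, 7, 12])
Five piles.

5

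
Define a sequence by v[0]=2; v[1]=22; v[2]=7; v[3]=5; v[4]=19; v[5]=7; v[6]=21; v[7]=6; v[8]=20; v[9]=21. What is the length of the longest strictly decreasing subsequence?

4

Let dp[i] be the longest strictly decreasing subsequence ending at i:
i:      0  1  2  3  4  5  6  7  8  9
v[i]:   2 22  7  5 19  7 21  6 20 21
dp:     1  1  2  3  2  3  2  4  3  2
Maximum is 4.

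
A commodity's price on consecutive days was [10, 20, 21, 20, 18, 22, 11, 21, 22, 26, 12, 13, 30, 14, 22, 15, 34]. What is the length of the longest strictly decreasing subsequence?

4

Negate each value so 'decreasing' becomes 'increasing', then run patience tails on the negated sequence:
-10 → extends → [-10]
-20 → replaces -10 → [-20]
-21 → replaces -20 → [-21]
-20 → extends → [-21, -20]
-18 → extends → [-21, -20, -18]
-22 → replaces -21 → [-22, -20, -18]
-11 → extends → [-22, -20, -18, -11]
-21 → replaces -20 → [-22, -21, -18, -11]
-22 → already a tail → [-22, -21, -18, -11]
-26 → replaces -22 → [-26, -21, -18, -11]
-12 → replaces -11 → [-26, -21, -18, -12]
-13 → replaces -12 → [-26, -21, -18, -13]
-30 → replaces -26 → [-30, -21, -18, -13]
-14 → replaces -13 → [-30, -21, -18, -14]
-22 → replaces -21 → [-30, -22, -18, -14]
-15 → replaces -14 → [-30, -22, -18, -15]
-34 → replaces -30 → [-34, -22, -18, -15]
Four tails, so the longest strictly decreasing subsequence of the original has length 4.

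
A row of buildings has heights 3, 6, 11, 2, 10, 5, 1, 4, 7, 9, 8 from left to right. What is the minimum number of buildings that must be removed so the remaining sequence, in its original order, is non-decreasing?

7

Fewest deletions = n − (longest non-decreasing subsequence).
i:      1  2  3  4  5  6  7  8  9 10 11
a[i]:   3  6 11  2 10  5  1  4  7  9  8
dp:     1  2  3  1  3  2  1  2  3  4  4
max dp = 4, so deletions = 11 − 4 = 7.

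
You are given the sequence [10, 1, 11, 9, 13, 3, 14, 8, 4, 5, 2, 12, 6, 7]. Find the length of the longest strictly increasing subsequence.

Let dp[i] be the length of the longest such subsequence ending at index i:
i:      1  2  3  4  5  6  7  8  9 10 11 12 13 14
a[i]:  10  1 11  9 13  3 14  8  4  5  2 12  6  7
dp:     1  1  2  2  3  2  4  3  3  4  2  5  5  6
Maximum dp value is 6.

6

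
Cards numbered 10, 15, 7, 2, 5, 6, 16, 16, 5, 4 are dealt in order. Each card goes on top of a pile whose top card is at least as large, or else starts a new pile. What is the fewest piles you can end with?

4

Place each on the leftmost legal pile:
10 → new pile 1 (tops now [10])
15 → new pile 2 (tops now [10, 15])
7 → pile 1 (tops now [7, 15])
2 → pile 1 (tops now [2, 15])
5 → pile 2 (tops now [2, 5])
6 → new pile 3 (tops now [2, 5, 6])
16 → new pile 4 (tops now [2, 5, 6, 16])
16 → pile 4 (tops now [2, 5, 6, 16])
5 → pile 2 (tops now [2, 5, 6, 16])
4 → pile 2 (tops now [2, 4, 6, 16])
Four piles.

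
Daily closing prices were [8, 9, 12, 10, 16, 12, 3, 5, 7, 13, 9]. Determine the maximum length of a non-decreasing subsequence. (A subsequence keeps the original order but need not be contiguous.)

Let dp[i] be the length of the longest such subsequence ending at index i:
i:      1  2  3  4  5  6  7  8  9 10 11
a[i]:   8  9 12 10 16 12  3  5  7 13  9
dp:     1  2  3  3  4  4  1  2  3  5  4
Maximum dp value is 5.

5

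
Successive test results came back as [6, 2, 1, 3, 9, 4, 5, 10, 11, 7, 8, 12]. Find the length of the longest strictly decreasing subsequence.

Let dp[i] be the longest strictly decreasing subsequence ending at i:
i:      1  2  3  4  5  6  7  8  9 10 11 12
a[i]:   6  2  1  3  9  4  5 10 11  7  8 12
dp:     1  2  3  2  1  2  2  1  1  2  2  1
Maximum is 3.

3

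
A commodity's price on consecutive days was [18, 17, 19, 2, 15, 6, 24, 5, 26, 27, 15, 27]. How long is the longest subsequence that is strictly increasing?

5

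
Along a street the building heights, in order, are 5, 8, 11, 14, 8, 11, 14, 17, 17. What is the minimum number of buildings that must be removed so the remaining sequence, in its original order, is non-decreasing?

Fewest deletions = n − (longest non-decreasing subsequence).
Patience tails:
5 → extends → [5]
8 → extends → [5, 8]
11 → extends → [5, 8, 11]
14 → extends → [5, 8, 11, 14]
8 → replaces 11 → [5, 8, 8, 14]
11 → replaces 14 → [5, 8, 8, 11]
14 → extends → [5, 8, 8, 11, 14]
17 → extends → [5, 8, 8, 11, 14, 17]
17 → extends → [5, 8, 8, 11, 14, 17, 17]
Longest non-decreasing subsequence has length 7, so deletions = 9 − 7 = 2.

2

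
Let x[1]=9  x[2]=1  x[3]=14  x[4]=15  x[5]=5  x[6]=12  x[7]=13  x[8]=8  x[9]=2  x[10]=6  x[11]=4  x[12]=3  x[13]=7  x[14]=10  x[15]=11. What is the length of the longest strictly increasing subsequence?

Track the smallest tail for each achievable length (strict):
9 → extends → [9]
1 → replaces 9 → [1]
14 → extends → [1, 14]
15 → extends → [1, 14, 15]
5 → replaces 14 → [1, 5, 15]
12 → replaces 15 → [1, 5, 12]
13 → extends → [1, 5, 12, 13]
8 → replaces 12 → [1, 5, 8, 13]
2 → replaces 5 → [1, 2, 8, 13]
6 → replaces 8 → [1, 2, 6, 13]
4 → replaces 6 → [1, 2, 4, 13]
3 → replaces 4 → [1, 2, 3, 13]
7 → replaces 13 → [1, 2, 3, 7]
10 → extends → [1, 2, 3, 7, 10]
11 → extends → [1, 2, 3, 7, 10, 11]
Six tails, so the longest strictly increasing subsequence has length 6 (e.g. 1, 5, 6, 7, 10, 11).

6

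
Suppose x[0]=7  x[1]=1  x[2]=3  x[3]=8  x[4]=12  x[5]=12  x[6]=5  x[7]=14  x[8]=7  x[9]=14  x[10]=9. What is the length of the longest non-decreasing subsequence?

7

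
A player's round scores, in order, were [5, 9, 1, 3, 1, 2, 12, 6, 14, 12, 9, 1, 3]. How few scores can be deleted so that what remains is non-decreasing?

Fewest deletions = n − (longest non-decreasing subsequence).
i:      1  2  3  4  5  6  7  8  9 10 11 12 13
a[i]:   5  9  1  3  1  2 12  6 14 12  9  1  3
dp:     1  2  1  2  2  3  4  4  5  5  5  3  4
max dp = 5, so deletions = 13 − 5 = 8.

8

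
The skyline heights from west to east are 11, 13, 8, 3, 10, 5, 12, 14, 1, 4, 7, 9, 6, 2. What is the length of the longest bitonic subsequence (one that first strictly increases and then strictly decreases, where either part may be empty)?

inc[i] = longest strictly increasing subsequence ending at i; dec[i] = longest strictly decreasing subsequence starting at i:
i:      1  2  3  4  5  6  7  8  9 10 11 12 13 14
a[i]:  11 13  8  3 10  5 12 14  1  4  7  9  6  2
inc:    1  2  1  1  2  2  3  4  1  2  3  4  3  2
dec:    5  5  4  2  4  3  4  4  1  2  3  3  2  1
Best peak at i=8 (value 14): inc=4, dec=4, length 4+4−1 = 7.

7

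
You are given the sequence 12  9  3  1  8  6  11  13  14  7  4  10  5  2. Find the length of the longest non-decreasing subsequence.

5

Track the smallest tail for each achievable length (allowing ties):
12 → extends → [12]
9 → replaces 12 → [9]
3 → replaces 9 → [3]
1 → replaces 3 → [1]
8 → extends → [1, 8]
6 → replaces 8 → [1, 6]
11 → extends → [1, 6, 11]
13 → extends → [1, 6, 11, 13]
14 → extends → [1, 6, 11, 13, 14]
7 → replaces 11 → [1, 6, 7, 13, 14]
4 → replaces 6 → [1, 4, 7, 13, 14]
10 → replaces 13 → [1, 4, 7, 10, 14]
5 → replaces 7 → [1, 4, 5, 10, 14]
2 → replaces 4 → [1, 2, 5, 10, 14]
Five tails, so the longest non-decreasing subsequence has length 5 (e.g. 3, 8, 11, 13, 14).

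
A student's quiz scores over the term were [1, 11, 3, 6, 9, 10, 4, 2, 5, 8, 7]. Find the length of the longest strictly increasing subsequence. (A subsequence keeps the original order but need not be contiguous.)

5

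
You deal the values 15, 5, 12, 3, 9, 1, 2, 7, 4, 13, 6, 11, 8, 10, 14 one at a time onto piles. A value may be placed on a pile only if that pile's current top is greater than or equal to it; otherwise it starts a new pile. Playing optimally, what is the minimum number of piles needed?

7

Place each on the leftmost legal pile:
15 → new pile 1 (tops now [15])
5 → pile 1 (tops now [5])
12 → new pile 2 (tops now [5, 12])
3 → pile 1 (tops now [3, 12])
9 → pile 2 (tops now [3, 9])
1 → pile 1 (tops now [1, 9])
2 → pile 2 (tops now [1, 2])
7 → new pile 3 (tops now [1, 2, 7])
4 → pile 3 (tops now [1, 2, 4])
13 → new pile 4 (tops now [1, 2, 4, 13])
6 → pile 4 (tops now [1, 2, 4, 6])
11 → new pile 5 (tops now [1, 2, 4, 6, 11])
8 → pile 5 (tops now [1, 2, 4, 6, 8])
10 → new pile 6 (tops now [1, 2, 4, 6, 8, 10])
14 → new pile 7 (tops now [1, 2, 4, 6, 8, 10, 14])
Seven piles.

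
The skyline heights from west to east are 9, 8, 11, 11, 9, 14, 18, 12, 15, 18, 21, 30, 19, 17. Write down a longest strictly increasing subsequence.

Patience tails give the LIS length; then backtrack through the dp parents:
9 → extends → [9]
8 → replaces 9 → [8]
11 → extends → [8, 11]
11 → already a tail → [8, 11]
9 → replaces 11 → [8, 9]
14 → extends → [8, 9, 14]
18 → extends → [8, 9, 14, 18]
12 → replaces 14 → [8, 9, 12, 18]
15 → replaces 18 → [8, 9, 12, 15]
18 → extends → [8, 9, 12, 15, 18]
21 → extends → [8, 9, 12, 15, 18, 21]
30 → extends → [8, 9, 12, 15, 18, 21, 30]
19 → replaces 21 → [8, 9, 12, 15, 18, 19, 30]
17 → replaces 18 → [8, 9, 12, 15, 17, 19, 30]
Length 7; one witness is 9, 11, 14, 15, 18, 21, 30.

9, 11, 14, 15, 18, 21, 30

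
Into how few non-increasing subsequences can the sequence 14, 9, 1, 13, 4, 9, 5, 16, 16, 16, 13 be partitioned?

4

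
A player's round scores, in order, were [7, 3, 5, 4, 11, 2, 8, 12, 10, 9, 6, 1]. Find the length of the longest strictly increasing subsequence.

Track the smallest tail for each achievable length (strict):
7 → extends → [7]
3 → replaces 7 → [3]
5 → extends → [3, 5]
4 → replaces 5 → [3, 4]
11 → extends → [3, 4, 11]
2 → replaces 3 → [2, 4, 11]
8 → replaces 11 → [2, 4, 8]
12 → extends → [2, 4, 8, 12]
10 → replaces 12 → [2, 4, 8, 10]
9 → replaces 10 → [2, 4, 8, 9]
6 → replaces 8 → [2, 4, 6, 9]
1 → replaces 2 → [1, 4, 6, 9]
Four tails, so the longest strictly increasing subsequence has length 4 (e.g. 3, 5, 11, 12).

4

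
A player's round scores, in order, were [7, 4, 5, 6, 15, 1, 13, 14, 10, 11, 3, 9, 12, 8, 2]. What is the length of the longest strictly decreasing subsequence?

6

Let dp[i] be the longest strictly decreasing subsequence ending at i:
i:      1  2  3  4  5  6  7  8  9 10 11 12 13 14 15
a[i]:   7  4  5  6 15  1 13 14 10 11  3  9 12  8  2
dp:     1  2  2  2  1  3  2  2  3  3  4  4  3  5  6
Maximum is 6.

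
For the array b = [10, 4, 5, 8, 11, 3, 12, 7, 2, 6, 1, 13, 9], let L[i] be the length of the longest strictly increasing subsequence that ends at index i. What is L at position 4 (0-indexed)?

4

dp[i] = 1 + max{dp[j] : j<i, b[j]<b[i]} (or 1 if no such j):
i:      0  1  2  3  4  5  6  7  8  9 10 11 12
b[i]:  10  4  5  8 11  3 12  7  2  6  1 13  9
dp:     1  1  2  3  4  1  5  3  1  3  1  6  4
At index 4 the value is 4.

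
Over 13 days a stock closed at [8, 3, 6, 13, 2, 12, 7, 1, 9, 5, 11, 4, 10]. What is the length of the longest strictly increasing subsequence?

5

Let dp[i] be the length of the longest such subsequence ending at index i:
i:      1  2  3  4  5  6  7  8  9 10 11 12 13
a[i]:   8  3  6 13  2 12  7  1  9  5 11  4 10
dp:     1  1  2  3  1  3  3  1  4  2  5  2  5
Maximum dp value is 5.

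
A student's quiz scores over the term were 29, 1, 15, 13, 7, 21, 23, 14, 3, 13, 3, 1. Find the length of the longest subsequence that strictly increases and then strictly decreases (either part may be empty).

8

inc[i] = longest strictly increasing subsequence ending at i; dec[i] = longest strictly decreasing subsequence starting at i:
i:      1  2  3  4  5  6  7  8  9 10 11 12
a[i]:  29  1 15 13  7 21 23 14  3 13  3  1
inc:    1  1  2  2  2  3  4  3  2  3  2  1
dec:    6  1  5  4  3  5  5  4  2  3  2  1
Best peak at i=7 (value 23): inc=4, dec=5, length 4+5−1 = 8.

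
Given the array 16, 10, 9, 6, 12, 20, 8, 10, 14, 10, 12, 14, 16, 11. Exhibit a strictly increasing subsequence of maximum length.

Patience tails give the LIS length; then backtrack through the dp parents:
16 → extends → [16]
10 → replaces 16 → [10]
9 → replaces 10 → [9]
6 → replaces 9 → [6]
12 → extends → [6, 12]
20 → extends → [6, 12, 20]
8 → replaces 12 → [6, 8, 20]
10 → replaces 20 → [6, 8, 10]
14 → extends → [6, 8, 10, 14]
10 → already a tail → [6, 8, 10, 14]
12 → replaces 14 → [6, 8, 10, 12]
14 → extends → [6, 8, 10, 12, 14]
16 → extends → [6, 8, 10, 12, 14, 16]
11 → replaces 12 → [6, 8, 10, 11, 14, 16]
Length 6; one witness is 6, 8, 10, 12, 14, 16.

6, 8, 10, 12, 14, 16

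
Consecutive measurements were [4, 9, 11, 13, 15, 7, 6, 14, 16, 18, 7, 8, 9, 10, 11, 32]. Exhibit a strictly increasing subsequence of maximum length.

4, 9, 11, 13, 15, 16, 18, 32

Patience tails give the LIS length; then backtrack through the dp parents:
4 → extends → [4]
9 → extends → [4, 9]
11 → extends → [4, 9, 11]
13 → extends → [4, 9, 11, 13]
15 → extends → [4, 9, 11, 13, 15]
7 → replaces 9 → [4, 7, 11, 13, 15]
6 → replaces 7 → [4, 6, 11, 13, 15]
14 → replaces 15 → [4, 6, 11, 13, 14]
16 → extends → [4, 6, 11, 13, 14, 16]
18 → extends → [4, 6, 11, 13, 14, 16, 18]
7 → replaces 11 → [4, 6, 7, 13, 14, 16, 18]
8 → replaces 13 → [4, 6, 7, 8, 14, 16, 18]
9 → replaces 14 → [4, 6, 7, 8, 9, 16, 18]
10 → replaces 16 → [4, 6, 7, 8, 9, 10, 18]
11 → replaces 18 → [4, 6, 7, 8, 9, 10, 11]
32 → extends → [4, 6, 7, 8, 9, 10, 11, 32]
Length 8; one witness is 4, 9, 11, 13, 15, 16, 18, 32.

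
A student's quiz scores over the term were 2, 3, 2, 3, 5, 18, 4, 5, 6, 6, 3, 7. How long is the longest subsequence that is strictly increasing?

Track the smallest tail for each achievable length (strict):
2 → extends → [2]
3 → extends → [2, 3]
2 → already a tail → [2, 3]
3 → already a tail → [2, 3]
5 → extends → [2, 3, 5]
18 → extends → [2, 3, 5, 18]
4 → replaces 5 → [2, 3, 4, 18]
5 → replaces 18 → [2, 3, 4, 5]
6 → extends → [2, 3, 4, 5, 6]
6 → already a tail → [2, 3, 4, 5, 6]
3 → already a tail → [2, 3, 4, 5, 6]
7 → extends → [2, 3, 4, 5, 6, 7]
Six tails, so the longest strictly increasing subsequence has length 6 (e.g. 2, 3, 4, 5, 6, 7).

6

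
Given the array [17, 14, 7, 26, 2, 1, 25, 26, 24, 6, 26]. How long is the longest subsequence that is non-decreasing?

4

Track the smallest tail for each achievable length (allowing ties):
17 → extends → [17]
14 → replaces 17 → [14]
7 → replaces 14 → [7]
26 → extends → [7, 26]
2 → replaces 7 → [2, 26]
1 → replaces 2 → [1, 26]
25 → replaces 26 → [1, 25]
26 → extends → [1, 25, 26]
24 → replaces 25 → [1, 24, 26]
6 → replaces 24 → [1, 6, 26]
26 → extends → [1, 6, 26, 26]
Four tails, so the longest non-decreasing subsequence has length 4 (e.g. 17, 26, 26, 26).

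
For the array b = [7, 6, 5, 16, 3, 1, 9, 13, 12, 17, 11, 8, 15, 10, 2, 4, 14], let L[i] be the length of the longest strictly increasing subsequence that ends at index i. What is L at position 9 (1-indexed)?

dp[i] = 1 + max{dp[j] : j<i, b[j]<b[i]} (or 1 if no such j):
i:      1  2  3  4  5  6  7  8  9 10 11 12 13 14 15 16 17
b[i]:   7  6  5 16  3  1  9 13 12 17 11  8 15 10  2  4 14
dp:     1  1  1  2  1  1  2  3  3  4  3  2  4  3  2  3  4
At index 9 the value is 3.

3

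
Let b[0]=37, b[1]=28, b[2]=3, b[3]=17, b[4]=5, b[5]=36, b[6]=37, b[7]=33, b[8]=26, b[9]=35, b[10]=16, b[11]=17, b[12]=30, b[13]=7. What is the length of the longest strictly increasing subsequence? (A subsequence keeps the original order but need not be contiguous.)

5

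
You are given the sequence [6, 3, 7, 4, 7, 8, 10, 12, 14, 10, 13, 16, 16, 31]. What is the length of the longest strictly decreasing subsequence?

2

Negate each value so 'decreasing' becomes 'increasing', then run patience tails on the negated sequence:
-6 → extends → [-6]
-3 → extends → [-6, -3]
-7 → replaces -6 → [-7, -3]
-4 → replaces -3 → [-7, -4]
-7 → already a tail → [-7, -4]
-8 → replaces -7 → [-8, -4]
-10 → replaces -8 → [-10, -4]
-12 → replaces -10 → [-12, -4]
-14 → replaces -12 → [-14, -4]
-10 → replaces -4 → [-14, -10]
-13 → replaces -10 → [-14, -13]
-16 → replaces -14 → [-16, -13]
-16 → already a tail → [-16, -13]
-31 → replaces -16 → [-31, -13]
Two tails, so the longest strictly decreasing subsequence of the original has length 2.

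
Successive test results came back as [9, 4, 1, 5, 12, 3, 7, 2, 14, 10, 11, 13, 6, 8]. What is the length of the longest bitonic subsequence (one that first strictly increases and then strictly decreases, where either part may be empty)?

7

inc[i] = longest strictly increasing subsequence ending at i; dec[i] = longest strictly decreasing subsequence starting at i:
i:      1  2  3  4  5  6  7  8  9 10 11 12 13 14
a[i]:   9  4  1  5 12  3  7  2 14 10 11 13  6  8
inc:    1  1  1  2  3  2  3  2  4  4  5  6  3  4
dec:    4  3  1  3  3  2  2  1  3  2  2  2  1  1
Best peak at i=12 (value 13): inc=6, dec=2, length 6+2−1 = 7.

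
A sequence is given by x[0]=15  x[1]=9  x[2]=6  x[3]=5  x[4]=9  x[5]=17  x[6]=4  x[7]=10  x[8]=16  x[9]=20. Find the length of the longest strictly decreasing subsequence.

5

Negate each value so 'decreasing' becomes 'increasing', then run patience tails on the negated sequence:
-15 → extends → [-15]
-9 → extends → [-15, -9]
-6 → extends → [-15, -9, -6]
-5 → extends → [-15, -9, -6, -5]
-9 → already a tail → [-15, -9, -6, -5]
-17 → replaces -15 → [-17, -9, -6, -5]
-4 → extends → [-17, -9, -6, -5, -4]
-10 → replaces -9 → [-17, -10, -6, -5, -4]
-16 → replaces -10 → [-17, -16, -6, -5, -4]
-20 → replaces -17 → [-20, -16, -6, -5, -4]
Five tails, so the longest strictly decreasing subsequence of the original has length 5.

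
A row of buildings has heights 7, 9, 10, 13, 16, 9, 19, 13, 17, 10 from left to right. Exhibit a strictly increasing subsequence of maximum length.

Patience tails give the LIS length; then backtrack through the dp parents:
7 → extends → [7]
9 → extends → [7, 9]
10 → extends → [7, 9, 10]
13 → extends → [7, 9, 10, 13]
16 → extends → [7, 9, 10, 13, 16]
9 → already a tail → [7, 9, 10, 13, 16]
19 → extends → [7, 9, 10, 13, 16, 19]
13 → already a tail → [7, 9, 10, 13, 16, 19]
17 → replaces 19 → [7, 9, 10, 13, 16, 17]
10 → already a tail → [7, 9, 10, 13, 16, 17]
Length 6; one witness is 7, 9, 10, 13, 16, 19.

7, 9, 10, 13, 16, 19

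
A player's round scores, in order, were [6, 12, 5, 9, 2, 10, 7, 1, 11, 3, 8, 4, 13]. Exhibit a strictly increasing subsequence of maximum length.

6, 9, 10, 11, 13

Patience tails give the LIS length; then backtrack through the dp parents:
6 → extends → [6]
12 → extends → [6, 12]
5 → replaces 6 → [5, 12]
9 → replaces 12 → [5, 9]
2 → replaces 5 → [2, 9]
10 → extends → [2, 9, 10]
7 → replaces 9 → [2, 7, 10]
1 → replaces 2 → [1, 7, 10]
11 → extends → [1, 7, 10, 11]
3 → replaces 7 → [1, 3, 10, 11]
8 → replaces 10 → [1, 3, 8, 11]
4 → replaces 8 → [1, 3, 4, 11]
13 → extends → [1, 3, 4, 11, 13]
Length 5; one witness is 6, 9, 10, 11, 13.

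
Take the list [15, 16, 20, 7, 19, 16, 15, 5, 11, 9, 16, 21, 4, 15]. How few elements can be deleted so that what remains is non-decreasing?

9

Fewest deletions = n − (longest non-decreasing subsequence).
i:      1  2  3  4  5  6  7  8  9 10 11 12 13 14
a[i]:  15 16 20  7 19 16 15  5 11  9 16 21  4 15
dp:     1  2  3  1  3  3  2  1  2  2  4  5  1  3
max dp = 5, so deletions = 14 − 5 = 9.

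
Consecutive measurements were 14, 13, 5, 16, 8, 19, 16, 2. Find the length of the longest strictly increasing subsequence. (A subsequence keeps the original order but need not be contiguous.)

3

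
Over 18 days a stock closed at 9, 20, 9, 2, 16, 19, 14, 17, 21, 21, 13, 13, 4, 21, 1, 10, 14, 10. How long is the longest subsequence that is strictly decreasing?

Negate each value so 'decreasing' becomes 'increasing', then run patience tails on the negated sequence:
-9 → extends → [-9]
-20 → replaces -9 → [-20]
-9 → extends → [-20, -9]
-2 → extends → [-20, -9, -2]
-16 → replaces -9 → [-20, -16, -2]
-19 → replaces -16 → [-20, -19, -2]
-14 → replaces -2 → [-20, -19, -14]
-17 → replaces -14 → [-20, -19, -17]
-21 → replaces -20 → [-21, -19, -17]
-21 → already a tail → [-21, -19, -17]
-13 → extends → [-21, -19, -17, -13]
-13 → already a tail → [-21, -19, -17, -13]
-4 → extends → [-21, -19, -17, -13, -4]
-21 → already a tail → [-21, -19, -17, -13, -4]
-1 → extends → [-21, -19, -17, -13, -4, -1]
-10 → replaces -4 → [-21, -19, -17, -13, -10, -1]
-14 → replaces -13 → [-21, -19, -17, -14, -10, -1]
-10 → already a tail → [-21, -19, -17, -14, -10, -1]
Six tails, so the longest strictly decreasing subsequence of the original has length 6.

6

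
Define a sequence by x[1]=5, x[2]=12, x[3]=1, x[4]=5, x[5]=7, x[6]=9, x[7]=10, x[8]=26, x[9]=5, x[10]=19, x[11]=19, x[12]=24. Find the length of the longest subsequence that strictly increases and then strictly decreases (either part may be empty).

7

inc[i] = longest strictly increasing subsequence ending at i; dec[i] = longest strictly decreasing subsequence starting at i:
i:      1  2  3  4  5  6  7  8  9 10 11 12
x[i]:   5 12  1  5  7  9 10 26  5 19 19 24
inc:    1  2  1  2  3  4  5  6  2  6  6  7
dec:    2  3  1  1  2  2  2  2  1  1  1  1
Best peak at i=8 (value 26): inc=6, dec=2, length 6+2−1 = 7.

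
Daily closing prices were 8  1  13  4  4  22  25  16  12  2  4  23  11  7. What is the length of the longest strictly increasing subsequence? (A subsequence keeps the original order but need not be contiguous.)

4

Track the smallest tail for each achievable length (strict):
8 → extends → [8]
1 → replaces 8 → [1]
13 → extends → [1, 13]
4 → replaces 13 → [1, 4]
4 → already a tail → [1, 4]
22 → extends → [1, 4, 22]
25 → extends → [1, 4, 22, 25]
16 → replaces 22 → [1, 4, 16, 25]
12 → replaces 16 → [1, 4, 12, 25]
2 → replaces 4 → [1, 2, 12, 25]
4 → replaces 12 → [1, 2, 4, 25]
23 → replaces 25 → [1, 2, 4, 23]
11 → replaces 23 → [1, 2, 4, 11]
7 → replaces 11 → [1, 2, 4, 7]
Four tails, so the longest strictly increasing subsequence has length 4 (e.g. 8, 13, 22, 25).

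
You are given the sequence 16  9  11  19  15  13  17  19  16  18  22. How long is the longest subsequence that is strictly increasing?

Track the smallest tail for each achievable length (strict):
16 → extends → [16]
9 → replaces 16 → [9]
11 → extends → [9, 11]
19 → extends → [9, 11, 19]
15 → replaces 19 → [9, 11, 15]
13 → replaces 15 → [9, 11, 13]
17 → extends → [9, 11, 13, 17]
19 → extends → [9, 11, 13, 17, 19]
16 → replaces 17 → [9, 11, 13, 16, 19]
18 → replaces 19 → [9, 11, 13, 16, 18]
22 → extends → [9, 11, 13, 16, 18, 22]
Six tails, so the longest strictly increasing subsequence has length 6 (e.g. 9, 11, 15, 17, 19, 22).

6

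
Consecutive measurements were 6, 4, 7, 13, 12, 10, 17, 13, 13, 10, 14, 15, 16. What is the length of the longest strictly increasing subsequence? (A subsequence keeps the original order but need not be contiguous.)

7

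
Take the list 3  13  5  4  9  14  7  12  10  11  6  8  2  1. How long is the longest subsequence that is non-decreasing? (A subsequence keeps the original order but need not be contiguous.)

5

Track the smallest tail for each achievable length (allowing ties):
3 → extends → [3]
13 → extends → [3, 13]
5 → replaces 13 → [3, 5]
4 → replaces 5 → [3, 4]
9 → extends → [3, 4, 9]
14 → extends → [3, 4, 9, 14]
7 → replaces 9 → [3, 4, 7, 14]
12 → replaces 14 → [3, 4, 7, 12]
10 → replaces 12 → [3, 4, 7, 10]
11 → extends → [3, 4, 7, 10, 11]
6 → replaces 7 → [3, 4, 6, 10, 11]
8 → replaces 10 → [3, 4, 6, 8, 11]
2 → replaces 3 → [2, 4, 6, 8, 11]
1 → replaces 2 → [1, 4, 6, 8, 11]
Five tails, so the longest non-decreasing subsequence has length 5 (e.g. 3, 5, 9, 10, 11).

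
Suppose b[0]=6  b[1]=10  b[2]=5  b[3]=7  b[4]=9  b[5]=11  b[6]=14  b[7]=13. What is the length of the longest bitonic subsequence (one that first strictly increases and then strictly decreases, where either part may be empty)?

inc[i] = longest strictly increasing subsequence ending at i; dec[i] = longest strictly decreasing subsequence starting at i:
i:      0  1  2  3  4  5  6  7
b[i]:   6 10  5  7  9 11 14 13
inc:    1  2  1  2  3  4  5  5
dec:    2  2  1  1  1  1  2  1
Best peak at i=6 (value 14): inc=5, dec=2, length 5+2−1 = 6.

6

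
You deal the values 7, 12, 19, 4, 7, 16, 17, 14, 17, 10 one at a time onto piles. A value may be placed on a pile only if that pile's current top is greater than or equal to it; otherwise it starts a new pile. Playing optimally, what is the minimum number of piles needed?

Place each on the leftmost legal pile:
7 → new pile 1 (tops now [7])
12 → new pile 2 (tops now [7, 12])
19 → new pile 3 (tops now [7, 12, 19])
4 → pile 1 (tops now [4, 12, 19])
7 → pile 2 (tops now [4, 7, 19])
16 → pile 3 (tops now [4, 7, 16])
17 → new pile 4 (tops now [4, 7, 16, 17])
14 → pile 3 (tops now [4, 7, 14, 17])
17 → pile 4 (tops now [4, 7, 14, 17])
10 → pile 3 (tops now [4, 7, 10, 17])
Four piles.

4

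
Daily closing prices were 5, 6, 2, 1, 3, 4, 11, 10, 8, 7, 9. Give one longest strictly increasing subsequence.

2, 3, 4, 8, 9

Patience tails give the LIS length; then backtrack through the dp parents:
5 → extends → [5]
6 → extends → [5, 6]
2 → replaces 5 → [2, 6]
1 → replaces 2 → [1, 6]
3 → replaces 6 → [1, 3]
4 → extends → [1, 3, 4]
11 → extends → [1, 3, 4, 11]
10 → replaces 11 → [1, 3, 4, 10]
8 → replaces 10 → [1, 3, 4, 8]
7 → replaces 8 → [1, 3, 4, 7]
9 → extends → [1, 3, 4, 7, 9]
Length 5; one witness is 2, 3, 4, 8, 9.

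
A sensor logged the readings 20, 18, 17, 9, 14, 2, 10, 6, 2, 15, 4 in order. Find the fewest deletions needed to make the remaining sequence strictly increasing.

8

Fewest deletions = n − (longest strictly increasing subsequence).
Patience tails:
20 → extends → [20]
18 → replaces 20 → [18]
17 → replaces 18 → [17]
9 → replaces 17 → [9]
14 → extends → [9, 14]
2 → replaces 9 → [2, 14]
10 → replaces 14 → [2, 10]
6 → replaces 10 → [2, 6]
2 → already a tail → [2, 6]
15 → extends → [2, 6, 15]
4 → replaces 6 → [2, 4, 15]
Longest strictly increasing subsequence has length 3, so deletions = 11 − 3 = 8.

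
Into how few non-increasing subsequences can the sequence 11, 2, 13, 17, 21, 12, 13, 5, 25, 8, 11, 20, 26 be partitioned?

Place each on the leftmost legal pile:
11 → new pile 1 (tops now [11])
2 → pile 1 (tops now [2])
13 → new pile 2 (tops now [2, 13])
17 → new pile 3 (tops now [2, 13, 17])
21 → new pile 4 (tops now [2, 13, 17, 21])
12 → pile 2 (tops now [2, 12, 17, 21])
13 → pile 3 (tops now [2, 12, 13, 21])
5 → pile 2 (tops now [2, 5, 13, 21])
25 → new pile 5 (tops now [2, 5, 13, 21, 25])
8 → pile 3 (tops now [2, 5, 8, 21, 25])
11 → pile 4 (tops now [2, 5, 8, 11, 25])
20 → pile 5 (tops now [2, 5, 8, 11, 20])
26 → new pile 6 (tops now [2, 5, 8, 11, 20, 26])
Six piles.

6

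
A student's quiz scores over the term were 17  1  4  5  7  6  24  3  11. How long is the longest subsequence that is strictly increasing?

5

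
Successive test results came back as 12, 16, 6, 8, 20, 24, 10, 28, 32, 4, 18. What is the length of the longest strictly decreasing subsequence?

Negate each value so 'decreasing' becomes 'increasing', then run patience tails on the negated sequence:
-12 → extends → [-12]
-16 → replaces -12 → [-16]
-6 → extends → [-16, -6]
-8 → replaces -6 → [-16, -8]
-20 → replaces -16 → [-20, -8]
-24 → replaces -20 → [-24, -8]
-10 → replaces -8 → [-24, -10]
-28 → replaces -24 → [-28, -10]
-32 → replaces -28 → [-32, -10]
-4 → extends → [-32, -10, -4]
-18 → replaces -10 → [-32, -18, -4]
Three tails, so the longest strictly decreasing subsequence of the original has length 3.

3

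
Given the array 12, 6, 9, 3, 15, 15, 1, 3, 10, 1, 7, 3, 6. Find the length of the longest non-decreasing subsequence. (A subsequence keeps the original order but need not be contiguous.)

Let dp[i] be the length of the longest such subsequence ending at index i:
i:      1  2  3  4  5  6  7  8  9 10 11 12 13
a[i]:  12  6  9  3 15 15  1  3 10  1  7  3  6
dp:     1  1  2  1  3  4  1  2  3  2  3  3  4
Maximum dp value is 4.

4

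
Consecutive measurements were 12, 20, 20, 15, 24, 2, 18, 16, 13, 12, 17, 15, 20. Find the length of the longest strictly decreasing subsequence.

5

Negate each value so 'decreasing' becomes 'increasing', then run patience tails on the negated sequence:
-12 → extends → [-12]
-20 → replaces -12 → [-20]
-20 → already a tail → [-20]
-15 → extends → [-20, -15]
-24 → replaces -20 → [-24, -15]
-2 → extends → [-24, -15, -2]
-18 → replaces -15 → [-24, -18, -2]
-16 → replaces -2 → [-24, -18, -16]
-13 → extends → [-24, -18, -16, -13]
-12 → extends → [-24, -18, -16, -13, -12]
-17 → replaces -16 → [-24, -18, -17, -13, -12]
-15 → replaces -13 → [-24, -18, -17, -15, -12]
-20 → replaces -18 → [-24, -20, -17, -15, -12]
Five tails, so the longest strictly decreasing subsequence of the original has length 5.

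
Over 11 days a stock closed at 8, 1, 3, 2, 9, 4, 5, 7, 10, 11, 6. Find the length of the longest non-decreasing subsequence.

7

Track the smallest tail for each achievable length (allowing ties):
8 → extends → [8]
1 → replaces 8 → [1]
3 → extends → [1, 3]
2 → replaces 3 → [1, 2]
9 → extends → [1, 2, 9]
4 → replaces 9 → [1, 2, 4]
5 → extends → [1, 2, 4, 5]
7 → extends → [1, 2, 4, 5, 7]
10 → extends → [1, 2, 4, 5, 7, 10]
11 → extends → [1, 2, 4, 5, 7, 10, 11]
6 → replaces 7 → [1, 2, 4, 5, 6, 10, 11]
Seven tails, so the longest non-decreasing subsequence has length 7 (e.g. 1, 3, 4, 5, 7, 10, 11).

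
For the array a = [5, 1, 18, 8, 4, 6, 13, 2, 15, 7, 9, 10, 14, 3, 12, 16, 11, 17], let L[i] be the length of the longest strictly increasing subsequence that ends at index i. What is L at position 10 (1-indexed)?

dp[i] = 1 + max{dp[j] : j<i, a[j]<a[i]} (or 1 if no such j):
i:      1  2  3  4  5  6  7  8  9 10 11 12 13 14 15 16 17 18
a[i]:   5  1 18  8  4  6 13  2 15  7  9 10 14  3 12 16 11 17
dp:     1  1  2  2  2  3  4  2  5  4  5  6  7  3  7  8  7  9
At index 10 the value is 4.

4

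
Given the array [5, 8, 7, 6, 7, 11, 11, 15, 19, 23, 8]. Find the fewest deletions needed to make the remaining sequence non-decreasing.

3

Fewest deletions = n − (longest non-decreasing subsequence).
Patience tails:
5 → extends → [5]
8 → extends → [5, 8]
7 → replaces 8 → [5, 7]
6 → replaces 7 → [5, 6]
7 → extends → [5, 6, 7]
11 → extends → [5, 6, 7, 11]
11 → extends → [5, 6, 7, 11, 11]
15 → extends → [5, 6, 7, 11, 11, 15]
19 → extends → [5, 6, 7, 11, 11, 15, 19]
23 → extends → [5, 6, 7, 11, 11, 15, 19, 23]
8 → replaces 11 → [5, 6, 7, 8, 11, 15, 19, 23]
Longest non-decreasing subsequence has length 8, so deletions = 11 − 8 = 3.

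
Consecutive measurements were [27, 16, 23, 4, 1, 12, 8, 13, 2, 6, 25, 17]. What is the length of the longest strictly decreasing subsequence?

5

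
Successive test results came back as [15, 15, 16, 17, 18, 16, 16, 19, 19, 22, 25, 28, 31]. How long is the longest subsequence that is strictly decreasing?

2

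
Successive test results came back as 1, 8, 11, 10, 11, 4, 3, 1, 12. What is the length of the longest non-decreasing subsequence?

5

Track the smallest tail for each achievable length (allowing ties):
1 → extends → [1]
8 → extends → [1, 8]
11 → extends → [1, 8, 11]
10 → replaces 11 → [1, 8, 10]
11 → extends → [1, 8, 10, 11]
4 → replaces 8 → [1, 4, 10, 11]
3 → replaces 4 → [1, 3, 10, 11]
1 → replaces 3 → [1, 1, 10, 11]
12 → extends → [1, 1, 10, 11, 12]
Five tails, so the longest non-decreasing subsequence has length 5 (e.g. 1, 8, 11, 11, 12).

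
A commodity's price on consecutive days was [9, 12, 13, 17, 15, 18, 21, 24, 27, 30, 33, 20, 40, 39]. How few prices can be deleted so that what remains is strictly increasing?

Fewest deletions = n − (longest strictly increasing subsequence).
i:      1  2  3  4  5  6  7  8  9 10 11 12 13 14
a[i]:   9 12 13 17 15 18 21 24 27 30 33 20 40 39
dp:     1  2  3  4  4  5  6  7  8  9 10  6 11 11
max dp = 11, so deletions = 14 − 11 = 3.

3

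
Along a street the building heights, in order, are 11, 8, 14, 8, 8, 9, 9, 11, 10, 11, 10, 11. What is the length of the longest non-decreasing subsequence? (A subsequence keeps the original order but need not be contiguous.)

8

Let dp[i] be the length of the longest such subsequence ending at index i:
i:      1  2  3  4  5  6  7  8  9 10 11 12
a[i]:  11  8 14  8  8  9  9 11 10 11 10 11
dp:     1  1  2  2  3  4  5  6  6  7  7  8
Maximum dp value is 8.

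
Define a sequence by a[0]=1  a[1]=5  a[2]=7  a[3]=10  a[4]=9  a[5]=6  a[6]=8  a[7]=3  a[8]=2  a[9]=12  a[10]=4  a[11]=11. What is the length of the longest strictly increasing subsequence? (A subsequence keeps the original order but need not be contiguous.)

5

Track the smallest tail for each achievable length (strict):
1 → extends → [1]
5 → extends → [1, 5]
7 → extends → [1, 5, 7]
10 → extends → [1, 5, 7, 10]
9 → replaces 10 → [1, 5, 7, 9]
6 → replaces 7 → [1, 5, 6, 9]
8 → replaces 9 → [1, 5, 6, 8]
3 → replaces 5 → [1, 3, 6, 8]
2 → replaces 3 → [1, 2, 6, 8]
12 → extends → [1, 2, 6, 8, 12]
4 → replaces 6 → [1, 2, 4, 8, 12]
11 → replaces 12 → [1, 2, 4, 8, 11]
Five tails, so the longest strictly increasing subsequence has length 5 (e.g. 1, 5, 7, 10, 12).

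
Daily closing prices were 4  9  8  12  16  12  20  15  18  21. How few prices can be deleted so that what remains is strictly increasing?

Fewest deletions = n − (longest strictly increasing subsequence).
i:      1  2  3  4  5  6  7  8  9 10
a[i]:   4  9  8 12 16 12 20 15 18 21
dp:     1  2  2  3  4  3  5  4  5  6
max dp = 6, so deletions = 10 − 6 = 4.

4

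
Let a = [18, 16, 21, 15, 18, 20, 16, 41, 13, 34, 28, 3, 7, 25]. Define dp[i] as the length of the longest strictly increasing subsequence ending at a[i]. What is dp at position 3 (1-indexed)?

dp[i] = 1 + max{dp[j] : j<i, a[j]<a[i]} (or 1 if no such j):
i:      1  2  3  4  5  6  7  8  9 10 11 12 13 14
a[i]:  18 16 21 15 18 20 16 41 13 34 28  3  7 25
dp:     1  1  2  1  2  3  2  4  1  4  4  1  2  4
At index 3 the value is 2.

2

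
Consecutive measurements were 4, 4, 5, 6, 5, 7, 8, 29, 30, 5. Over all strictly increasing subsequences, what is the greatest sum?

89

Let S[i] be the best sum of a strictly increasing subsequence ending at i:
i:      1  2  3  4  5  6  7  8  9 10
a[i]:   4  4  5  6  5  7  8 29 30  5
S:      4  4  9 15  9 22 30 59 89  9
Maximum is 89 (e.g. 4 + 5 + 6 + 7 + 8 + 29 + 30).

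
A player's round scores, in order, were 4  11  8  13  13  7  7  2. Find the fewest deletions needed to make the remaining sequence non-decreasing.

4

Fewest deletions = n − (longest non-decreasing subsequence).
Patience tails:
4 → extends → [4]
11 → extends → [4, 11]
8 → replaces 11 → [4, 8]
13 → extends → [4, 8, 13]
13 → extends → [4, 8, 13, 13]
7 → replaces 8 → [4, 7, 13, 13]
7 → replaces 13 → [4, 7, 7, 13]
2 → replaces 4 → [2, 7, 7, 13]
Longest non-decreasing subsequence has length 4, so deletions = 8 − 4 = 4.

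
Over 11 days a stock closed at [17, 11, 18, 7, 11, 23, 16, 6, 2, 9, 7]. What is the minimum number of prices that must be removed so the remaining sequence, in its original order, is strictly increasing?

Fewest deletions = n − (longest strictly increasing subsequence).
i:      1  2  3  4  5  6  7  8  9 10 11
a[i]:  17 11 18  7 11 23 16  6  2  9  7
dp:     1  1  2  1  2  3  3  1  1  2  2
max dp = 3, so deletions = 11 − 3 = 8.

8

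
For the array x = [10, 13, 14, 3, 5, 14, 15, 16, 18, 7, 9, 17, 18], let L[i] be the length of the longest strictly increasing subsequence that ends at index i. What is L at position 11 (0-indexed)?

dp[i] = 1 + max{dp[j] : j<i, x[j]<x[i]} (or 1 if no such j):
i:      0  1  2  3  4  5  6  7  8  9 10 11 12
x[i]:  10 13 14  3  5 14 15 16 18  7  9 17 18
dp:     1  2  3  1  2  3  4  5  6  3  4  6  7
At index 11 the value is 6.

6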